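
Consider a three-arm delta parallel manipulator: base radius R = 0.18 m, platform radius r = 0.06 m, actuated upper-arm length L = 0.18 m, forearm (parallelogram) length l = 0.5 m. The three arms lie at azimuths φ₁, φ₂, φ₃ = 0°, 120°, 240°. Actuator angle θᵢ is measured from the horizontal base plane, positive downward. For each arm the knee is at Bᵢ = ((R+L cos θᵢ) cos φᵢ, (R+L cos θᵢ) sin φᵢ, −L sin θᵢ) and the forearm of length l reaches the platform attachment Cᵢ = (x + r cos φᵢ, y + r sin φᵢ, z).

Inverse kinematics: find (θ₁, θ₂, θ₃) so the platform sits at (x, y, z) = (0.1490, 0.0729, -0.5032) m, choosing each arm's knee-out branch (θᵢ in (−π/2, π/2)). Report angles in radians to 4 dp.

rotate P by −φ1: (0.1490, 0.0729, -0.5032)
  e−x'=-0.0290;  (l²−L²−(e−x')²−y'²−z²)/2L = -0.1160
  θ1 = atan2(B,A) + arccos(C/0.5040) = 0.1747
φ2=120.0° → target in arm frame (-0.0114, -0.1655)
  e−x'=0.1314;  (l²−L²−(e−x')²−y'²−z²)/2L = -0.2229
  θ2 = atan2(B,A) + arccos(C/0.5201) = 0.6984
rotate P by −φ3: (-0.1376, 0.0926, -0.5032)
  A=0.2576, B=-0.5032, C=(l²−L²−A²−y'²−z²)/(2L)=-0.3071
  θ3 = atan2(B,A) + arccos(C/0.5653) = 1.0475

θ₁ = 0.1747, θ₂ = 0.6984, θ₃ = 1.0475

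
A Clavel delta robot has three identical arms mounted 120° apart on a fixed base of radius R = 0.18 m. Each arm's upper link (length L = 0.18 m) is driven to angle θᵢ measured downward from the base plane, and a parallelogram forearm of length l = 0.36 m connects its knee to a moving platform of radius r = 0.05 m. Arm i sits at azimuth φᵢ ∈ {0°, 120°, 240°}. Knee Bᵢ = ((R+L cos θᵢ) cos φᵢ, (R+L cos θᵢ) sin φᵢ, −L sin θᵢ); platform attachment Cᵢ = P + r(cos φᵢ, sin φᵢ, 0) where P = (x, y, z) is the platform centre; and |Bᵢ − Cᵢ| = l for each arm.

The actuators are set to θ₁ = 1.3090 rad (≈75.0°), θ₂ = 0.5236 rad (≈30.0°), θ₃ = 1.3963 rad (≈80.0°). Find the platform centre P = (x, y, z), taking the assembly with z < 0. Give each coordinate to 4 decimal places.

O1 = (0.1766·cos0.0°, 0.1766·sin0.0°, -0.1739) = (0.1766, 0.0000, -0.1739)
φ2=120.0°: virtual centre (-0.1429, 0.2476, -0.0900), radius l
φ3=240.0°: virtual centre (-0.0806, -0.1396, -0.1773), radius l
subtract pairs → two planes through P
linear system: -0.6391x+0.4952y = 0.0284−0.1677z; -0.5144x+-0.2793y = -0.0040−-0.0068z
det = 0.4332;  x = -0.0138+0.1004z,  y = 0.0396+-0.2092z
sphere 1 gives Az²+Bz+C=0 with A=1.0538, B=0.2929, C=-0.0616;  B²−4AC=0.3453;  roots -0.4178, 0.1398;  negative root z = -0.4178
x = -0.0557, y = 0.1270

(-0.0557, 0.1270, -0.4178)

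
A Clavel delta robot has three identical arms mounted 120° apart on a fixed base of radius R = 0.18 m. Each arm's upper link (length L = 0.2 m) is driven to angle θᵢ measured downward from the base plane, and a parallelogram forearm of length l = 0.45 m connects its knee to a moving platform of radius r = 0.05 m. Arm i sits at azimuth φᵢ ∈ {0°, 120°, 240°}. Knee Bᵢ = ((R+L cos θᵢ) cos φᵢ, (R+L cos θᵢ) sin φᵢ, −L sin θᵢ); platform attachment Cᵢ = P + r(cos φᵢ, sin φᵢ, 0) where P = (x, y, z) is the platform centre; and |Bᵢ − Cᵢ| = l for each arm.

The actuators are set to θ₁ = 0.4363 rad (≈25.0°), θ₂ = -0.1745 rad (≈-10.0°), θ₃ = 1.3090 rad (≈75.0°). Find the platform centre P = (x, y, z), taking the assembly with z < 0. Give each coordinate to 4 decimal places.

(0.0465, 0.2370, -0.3606)

φ1=0.0°: virtual centre (0.3113, 0.0000, -0.0845), radius l
O2 = (0.3270·cos120.0°, 0.3270·sin120.0°, 0.0347) = (-0.1635, 0.2832, 0.0347)
O3 = (0.1818·cos240.0°, 0.1818·sin240.0°, -0.1932) = (-0.0909, -0.1574, -0.1932)
|O₂|²−|O₁|² = 0.0041;  |O₃|²−|O₁|² = -0.0337
plane₁₂: -0.9495x+0.5663y+0.2385z = 0.0041
Cramer: x(z) = 0.0236-0.0636z;  y(z) = 0.0467-0.5278z
into |P−O₁|² = l²: 1.2826z² + 0.1563z + -0.1104 = 0;  Δ = 0.5909;  z = -0.3606 or 0.2387 → z<0 root = -0.3606
x = 0.0465, y = 0.2370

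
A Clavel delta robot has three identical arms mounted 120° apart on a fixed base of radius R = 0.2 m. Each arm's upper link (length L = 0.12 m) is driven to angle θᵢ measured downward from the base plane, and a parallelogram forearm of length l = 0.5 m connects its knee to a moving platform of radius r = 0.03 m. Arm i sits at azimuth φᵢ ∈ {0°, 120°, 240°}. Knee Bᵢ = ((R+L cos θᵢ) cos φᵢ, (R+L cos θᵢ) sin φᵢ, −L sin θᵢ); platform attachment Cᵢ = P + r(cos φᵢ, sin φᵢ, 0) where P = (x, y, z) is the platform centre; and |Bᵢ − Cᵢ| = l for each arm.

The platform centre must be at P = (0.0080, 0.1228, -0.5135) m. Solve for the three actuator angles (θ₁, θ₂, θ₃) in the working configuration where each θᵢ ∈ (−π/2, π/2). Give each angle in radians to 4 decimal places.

arm 1 (φ=0.0°): x'=0.0080, y'=0.1228
  A cos θ + B sin θ = C:  0.1620·cos θ + -0.5135·sin θ = -0.2892
  γ=atan2(-0.5135,0.1620)=-1.2652;  ψ=arccos(-0.5371)=2.1378;  θ1=γ+ψ≈0.8726
φ2=120.0° → target in arm frame (0.1023, -0.0683)
  A cos θ + B sin θ = C:  0.0677·cos θ + -0.5135·sin θ = -0.1555
  γ=atan2(-0.5135,0.0677)=-1.4398;  ψ=arccos(-0.3003)=1.8758;  θ2=γ+ψ≈0.4360
rotate P by −φ3: (-0.1103, -0.0545, -0.5135)
  A=0.2803, B=-0.5135, C=(l²−L²−A²−y'²−z²)/(2L)=-0.4569
  γ=atan2(-0.5135,0.2803)=-1.0711;  ψ=arccos(-0.7809)=2.4669;  θ3=γ+ψ≈1.3958

θ₁ = 0.8726, θ₂ = 0.4360, θ₃ = 1.3958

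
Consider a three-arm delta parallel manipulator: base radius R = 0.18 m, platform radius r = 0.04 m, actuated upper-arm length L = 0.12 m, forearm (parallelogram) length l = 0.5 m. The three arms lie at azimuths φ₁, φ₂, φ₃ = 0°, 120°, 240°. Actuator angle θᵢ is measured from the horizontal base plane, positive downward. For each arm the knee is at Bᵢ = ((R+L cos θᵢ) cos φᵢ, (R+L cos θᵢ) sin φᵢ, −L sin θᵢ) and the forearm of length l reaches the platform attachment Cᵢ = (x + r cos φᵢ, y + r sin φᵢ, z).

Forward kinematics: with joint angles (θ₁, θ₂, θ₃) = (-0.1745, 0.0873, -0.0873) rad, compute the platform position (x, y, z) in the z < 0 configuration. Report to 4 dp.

S1 = (0.2582·cos0.0°, 0.2582·sin0.0°, 0.0208) = (0.2582, 0.0000, 0.0208)
arm 2 at φ=120.0°: ρ2 = 0.2595;  S2 = (-0.1298, 0.2248, -0.0105)
arm 3 at φ=240.0°: ρ3 = 0.2595;  S3 = (-0.1298, -0.2248, 0.0105)
eliminate P² terms by subtracting sphere 1 from 2 and 3
linear system: -0.7759x+0.4495y = 0.0004−-0.0626z; -0.7759x+-0.4495y = 0.0004−-0.0207z
Cramer: x(z) = -0.0005-0.0537z;  y(z) = 0.0000+0.0465z
quadratic in z: (1.0051)z²+(-0.0139)z+(-0.1827)=0, √Δ=0.8570 → z ∈ {-0.4195, 0.4333}; z = -0.4195 (taking z<0)
x = 0.0220, y = -0.0195

(0.0220, -0.0195, -0.4195)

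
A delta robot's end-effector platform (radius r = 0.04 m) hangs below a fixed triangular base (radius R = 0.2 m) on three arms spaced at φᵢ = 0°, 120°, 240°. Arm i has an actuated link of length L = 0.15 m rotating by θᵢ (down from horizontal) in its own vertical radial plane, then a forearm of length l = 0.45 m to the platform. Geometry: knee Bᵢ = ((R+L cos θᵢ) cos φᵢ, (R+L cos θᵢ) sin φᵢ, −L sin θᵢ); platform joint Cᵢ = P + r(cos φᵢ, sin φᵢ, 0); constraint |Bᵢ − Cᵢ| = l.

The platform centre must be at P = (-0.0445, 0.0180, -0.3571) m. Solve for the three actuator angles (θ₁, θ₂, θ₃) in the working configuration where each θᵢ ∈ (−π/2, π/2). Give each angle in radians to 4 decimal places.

rotate P by −φ1: (-0.0445, 0.0180, -0.3571)
  A cos θ + B sin θ = C:  0.2045·cos θ + -0.3571·sin θ = 0.0345
  γ=atan2(-0.3571,0.2045)=-1.0507;  ψ=arccos(0.0837)=1.4870;  θ1=γ+ψ≈0.4363
φ2=120.0° → target in arm frame (0.0378, 0.0295)
  A=0.1222, B=-0.3571, C=(l²−L²−A²−y'²−z²)/(2L)=0.1223
  √(A²+B²)=0.3774;  θ2 = -1.2412+1.2409 ≈ -0.0003
φ3=240.0° → target in arm frame (0.0067, -0.0475)
  A=0.1533, B=-0.3571, C=(l²−L²−A²−y'²−z²)/(2L)=0.0890
  √(A²+B²)=0.3886;  θ3 = -1.1652+1.3397 ≈ 0.1745

θ₁ = 0.4363, θ₂ = -0.0003, θ₃ = 0.1745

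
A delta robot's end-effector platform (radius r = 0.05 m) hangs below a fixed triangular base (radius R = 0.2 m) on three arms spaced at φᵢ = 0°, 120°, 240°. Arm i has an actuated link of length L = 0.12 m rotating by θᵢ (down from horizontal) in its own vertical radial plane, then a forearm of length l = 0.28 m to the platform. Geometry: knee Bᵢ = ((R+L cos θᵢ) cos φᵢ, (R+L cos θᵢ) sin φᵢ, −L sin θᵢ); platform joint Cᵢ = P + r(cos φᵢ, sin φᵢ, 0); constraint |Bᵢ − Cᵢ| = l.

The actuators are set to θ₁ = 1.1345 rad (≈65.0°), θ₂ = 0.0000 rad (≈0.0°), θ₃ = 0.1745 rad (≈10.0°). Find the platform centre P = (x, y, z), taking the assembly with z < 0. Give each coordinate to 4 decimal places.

centre 1 = (0.2007·cos0.0°, 0.2007·sin0.0°, -0.1088) = (0.2007, 0.0000, -0.1088)
centre 2 = (0.2700·cos120.0°, 0.2700·sin120.0°, 0.0000) = (-0.1350, 0.2338, 0.0000)
φ3=240.0°: virtual centre (-0.1341, -0.2322, -0.0208), radius l
subtract pairs → two planes through P
linear system: -0.6714x+0.4677y = 0.0208−0.2175z; -0.6696x+-0.4645y = 0.0202−0.1758z
det = 0.6250;  x = -0.0306+0.2932z,  y = 0.0005+-0.0441z
sphere 1 gives Az²+Bz+C=0 with A=1.0879, B=0.0818, C=-0.0131;  B²−4AC=0.0636;  roots -0.1535, 0.0783;  negative root z = -0.1535
x = -0.0756, y = 0.0073

(-0.0756, 0.0073, -0.1535)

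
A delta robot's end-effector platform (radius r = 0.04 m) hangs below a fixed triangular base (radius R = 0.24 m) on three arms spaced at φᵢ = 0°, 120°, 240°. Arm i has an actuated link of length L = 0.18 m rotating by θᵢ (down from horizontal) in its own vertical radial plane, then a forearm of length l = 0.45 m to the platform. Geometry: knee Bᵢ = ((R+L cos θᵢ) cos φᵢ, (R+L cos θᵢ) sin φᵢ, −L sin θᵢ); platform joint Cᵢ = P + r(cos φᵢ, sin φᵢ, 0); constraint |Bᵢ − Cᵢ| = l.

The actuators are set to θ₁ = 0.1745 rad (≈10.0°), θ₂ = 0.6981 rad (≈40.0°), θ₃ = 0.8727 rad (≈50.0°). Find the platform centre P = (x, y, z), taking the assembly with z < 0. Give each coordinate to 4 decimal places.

arm 1 at φ=0.0°: e+L cos θ1 = 0.3773;  S1 = (0.3773, 0.0000, -0.0313)
S2 = (0.3379·cos120.0°, 0.3379·sin120.0°, -0.1157) = (-0.1689, 0.2926, -0.1157)
S3 = (0.3157·cos240.0°, 0.3157·sin240.0°, -0.1379) = (-0.1578, -0.2734, -0.1379)
eliminate P² terms by subtracting sphere 1 from 2 and 3
[-1.0924 0.5852 -0.1689]·P = -0.0157;  [-1.0702 -0.5468 -0.2133]·P = -0.0246
det = 1.2237;  x = 0.0188+-0.1775z,  y = 0.0082+-0.0427z
into |P−S₁|² = l²: 1.0333z² + 0.1890z + -0.0730 = 0;  Δ = 0.3373;  z = -0.3725 or 0.1896 → z<0 root = -0.3725
x = 0.0849, y = 0.0241

(0.0849, 0.0241, -0.3725)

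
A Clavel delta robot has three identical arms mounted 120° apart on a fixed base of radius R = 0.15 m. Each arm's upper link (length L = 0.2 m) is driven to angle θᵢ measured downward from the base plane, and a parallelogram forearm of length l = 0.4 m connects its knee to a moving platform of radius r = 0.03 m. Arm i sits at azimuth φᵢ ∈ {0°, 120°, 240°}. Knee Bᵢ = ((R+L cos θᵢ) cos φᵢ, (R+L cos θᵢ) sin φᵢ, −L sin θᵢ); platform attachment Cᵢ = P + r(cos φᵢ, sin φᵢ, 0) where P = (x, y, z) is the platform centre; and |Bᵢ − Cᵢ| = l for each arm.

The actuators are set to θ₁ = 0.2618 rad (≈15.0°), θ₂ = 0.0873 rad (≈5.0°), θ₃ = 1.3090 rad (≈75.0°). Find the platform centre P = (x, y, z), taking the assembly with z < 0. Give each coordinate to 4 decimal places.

φ1=0.0°: virtual centre (0.3132, 0.0000, -0.0518), radius l
S2 = (0.3192·cos120.0°, 0.3192·sin120.0°, -0.0174) = (-0.1596, 0.2765, -0.0174)
φ3=240.0°: virtual centre (-0.0859, -0.1488, -0.1932), radius l
|S₂|²−|S₁|² = 0.0015;  |S₃|²−|S₁|² = -0.0339
linear system: -0.9456x+0.5529y = 0.0015−0.0687z; -0.7981x+-0.2975y = -0.0339−-0.2828z
Cramer: x(z) = 0.0254-0.1882z;  y(z) = 0.0460-0.4459z
sphere 1 gives Az²+Bz+C=0 with A=1.2343, B=0.1708, C=-0.0724;  B²−4AC=0.3864;  roots -0.3210, 0.1826;  negative root z = -0.3210
x = 0.0858, y = 0.1892

(0.0858, 0.1892, -0.3210)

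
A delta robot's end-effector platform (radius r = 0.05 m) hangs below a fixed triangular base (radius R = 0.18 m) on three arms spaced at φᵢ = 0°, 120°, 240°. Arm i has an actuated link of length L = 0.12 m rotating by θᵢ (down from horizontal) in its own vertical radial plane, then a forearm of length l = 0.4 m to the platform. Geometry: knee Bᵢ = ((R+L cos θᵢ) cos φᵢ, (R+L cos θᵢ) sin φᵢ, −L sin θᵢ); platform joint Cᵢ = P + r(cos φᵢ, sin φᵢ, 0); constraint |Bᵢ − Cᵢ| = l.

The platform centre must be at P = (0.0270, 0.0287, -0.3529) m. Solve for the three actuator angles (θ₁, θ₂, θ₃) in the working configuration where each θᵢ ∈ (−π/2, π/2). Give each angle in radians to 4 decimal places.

arm 1 (φ=0.0°): x'=0.0270, y'=0.0287
  e−x'=0.1030;  (l²−L²−(e−x')²−y'²−z²)/2L = 0.0401
  √(A²+B²)=0.3676;  θ1 = -1.2868+1.4614 ≈ 0.1746
arm 2 (φ=120.0°): x'=0.0114, y'=-0.0377
  A=0.1186, B=-0.3529, C=(l²−L²−A²−y'²−z²)/(2L)=0.0232
  γ=atan2(-0.3529,0.1186)=-1.2465;  ψ=arccos(0.0622)=1.5085;  θ2=γ+ψ≈0.2621
rotate P by −φ3: (-0.0384, 0.0090, -0.3529)
  A=0.1684, B=-0.3529, C=(l²−L²−A²−y'²−z²)/(2L)=-0.0307
  √(A²+B²)=0.3910;  θ3 = -1.1257+1.6493 ≈ 0.5237

θ₁ = 0.1746, θ₂ = 0.2621, θ₃ = 0.5237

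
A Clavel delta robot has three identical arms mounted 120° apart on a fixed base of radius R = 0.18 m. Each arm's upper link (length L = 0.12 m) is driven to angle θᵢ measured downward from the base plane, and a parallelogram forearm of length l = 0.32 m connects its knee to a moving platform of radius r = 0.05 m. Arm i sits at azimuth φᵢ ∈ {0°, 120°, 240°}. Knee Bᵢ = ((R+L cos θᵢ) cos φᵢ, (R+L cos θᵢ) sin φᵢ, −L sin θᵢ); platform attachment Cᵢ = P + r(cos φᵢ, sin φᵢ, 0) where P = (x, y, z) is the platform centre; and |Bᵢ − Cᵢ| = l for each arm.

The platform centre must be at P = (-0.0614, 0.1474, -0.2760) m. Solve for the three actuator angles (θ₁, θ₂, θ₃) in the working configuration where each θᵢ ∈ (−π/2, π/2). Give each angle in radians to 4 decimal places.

θ₁ = 1.2218, θ₂ = -0.2622, θ₃ = 1.3963

rotate P by −φ1: (-0.0614, 0.1474, -0.2760)
  A=0.1914, B=-0.2760, C=(l²−L²−A²−y'²−z²)/(2L)=-0.1939
  θ1 = atan2(B,A) + arccos(C/0.3359) = 1.2218
rotate P by −φ2: (0.1584, -0.0205, -0.2760)
  A cos θ + B sin θ = C:  -0.0284·cos θ + -0.2760·sin θ = 0.0442
  γ=atan2(-0.2760,-0.0284)=-1.6732;  ψ=arccos(0.1592)=1.4109;  θ2=γ+ψ≈-0.2622
rotate P by −φ3: (-0.0970, -0.1269, -0.2760)
  A cos θ + B sin θ = C:  0.2270·cos θ + -0.2760·sin θ = -0.2324
  γ=atan2(-0.2760,0.2270)=-0.8826;  ψ=arccos(-0.6504)=2.2790;  θ3=γ+ψ≈1.3963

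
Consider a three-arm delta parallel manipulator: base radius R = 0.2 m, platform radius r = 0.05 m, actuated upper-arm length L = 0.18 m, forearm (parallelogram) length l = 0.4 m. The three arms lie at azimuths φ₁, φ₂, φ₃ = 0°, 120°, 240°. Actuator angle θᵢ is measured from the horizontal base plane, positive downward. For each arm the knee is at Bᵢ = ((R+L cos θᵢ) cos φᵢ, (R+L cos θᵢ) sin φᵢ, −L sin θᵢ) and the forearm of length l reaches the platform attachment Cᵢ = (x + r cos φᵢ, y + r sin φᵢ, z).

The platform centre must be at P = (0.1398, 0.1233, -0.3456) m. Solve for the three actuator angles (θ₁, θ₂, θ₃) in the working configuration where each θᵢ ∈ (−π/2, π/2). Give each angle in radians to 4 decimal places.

θ₁ = 0.0870, θ₂ = 0.6110, θ₃ = 1.3962

arm 1 (φ=0.0°): x'=0.1398, y'=0.1233
  A=0.0102, B=-0.3456, C=(l²−L²−A²−y'²−z²)/(2L)=-0.0199
  √(A²+B²)=0.3458;  θ1 = -1.5413+1.6282 ≈ 0.0870
φ2=120.0° → target in arm frame (0.0369, -0.1827)
  A=0.1131, B=-0.3456, C=(l²−L²−A²−y'²−z²)/(2L)=-0.1056
  γ=atan2(-0.3456,0.1131)=-1.2545;  ψ=arccos(-0.2904)=1.8655;  θ2=γ+ψ≈0.6110
arm 3 (φ=240.0°): x'=-0.1767, y'=0.0594
  e−x'=0.3267;  (l²−L²−(e−x')²−y'²−z²)/2L = -0.2836
  θ3 = atan2(B,A) + arccos(C/0.4756) = 1.3962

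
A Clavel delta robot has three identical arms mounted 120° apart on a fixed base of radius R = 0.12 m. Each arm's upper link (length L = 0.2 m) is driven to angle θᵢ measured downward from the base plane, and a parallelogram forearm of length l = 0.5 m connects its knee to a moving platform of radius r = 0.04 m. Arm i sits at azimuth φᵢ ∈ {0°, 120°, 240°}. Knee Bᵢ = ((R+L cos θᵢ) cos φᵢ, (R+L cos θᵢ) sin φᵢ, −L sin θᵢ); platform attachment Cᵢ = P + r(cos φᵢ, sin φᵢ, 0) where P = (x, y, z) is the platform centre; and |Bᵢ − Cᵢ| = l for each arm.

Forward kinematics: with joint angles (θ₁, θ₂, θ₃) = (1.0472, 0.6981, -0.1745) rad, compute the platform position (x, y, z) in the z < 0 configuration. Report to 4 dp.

(-0.1967, -0.1669, -0.4565)

φ1=0.0°: virtual centre (0.1800, 0.0000, -0.1732), radius l
arm 2 at φ=120.0°: (R−r)+L cos θ2 = 0.2332;  S2 = (-0.1166, 0.2020, -0.1286)
φ3=240.0°: virtual centre (-0.1385, -0.2399, 0.0347), radius l
|S₂|²−|S₁|² = 0.0085;  |S₃|²−|S₁|² = 0.0155
plane₁₂: -0.5932x+0.4039y+0.0893z = 0.0085
Cramer: x(z) = -0.0191+0.3891z;  y(z) = -0.0070+0.3503z
sphere 1 gives Az²+Bz+C=0 with A=1.2741, B=0.1866, C=-0.1803;  B²−4AC=0.9537;  roots -0.4565, 0.3100;  negative root z = -0.4565
x = -0.1967, y = -0.1669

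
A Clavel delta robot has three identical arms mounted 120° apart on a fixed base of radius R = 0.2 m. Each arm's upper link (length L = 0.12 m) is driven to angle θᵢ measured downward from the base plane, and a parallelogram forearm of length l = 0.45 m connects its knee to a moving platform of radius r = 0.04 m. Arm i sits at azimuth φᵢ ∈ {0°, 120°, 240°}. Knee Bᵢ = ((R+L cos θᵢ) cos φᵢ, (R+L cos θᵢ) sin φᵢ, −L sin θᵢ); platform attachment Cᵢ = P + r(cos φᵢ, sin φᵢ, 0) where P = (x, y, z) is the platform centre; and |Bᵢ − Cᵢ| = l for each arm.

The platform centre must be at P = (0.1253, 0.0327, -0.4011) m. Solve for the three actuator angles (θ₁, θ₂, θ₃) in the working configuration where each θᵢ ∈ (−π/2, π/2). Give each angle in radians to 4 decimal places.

rotate P by −φ1: (0.1253, 0.0327, -0.4011)
  A cos θ + B sin θ = C:  0.0347·cos θ + -0.4011·sin θ = 0.1039
  θ1 = atan2(B,A) + arccos(C/0.4026) = -0.1748
arm 2 (φ=120.0°): x'=-0.0343, y'=-0.1249
  A=0.1943, B=-0.4011, C=(l²−L²−A²−y'²−z²)/(2L)=-0.1089
  γ=atan2(-0.4011,0.1943)=-1.1196;  ψ=arccos(-0.2443)=1.8176;  θ2=γ+ψ≈0.6980
rotate P by −φ3: (-0.0910, 0.0922, -0.4011)
  A cos θ + B sin θ = C:  0.2510·cos θ + -0.4011·sin θ = -0.1844
  γ=atan2(-0.4011,0.2510)=-1.0117;  ψ=arccos(-0.3898)=1.9712;  θ3=γ+ψ≈0.9595

θ₁ = -0.1748, θ₂ = 0.6980, θ₃ = 0.9595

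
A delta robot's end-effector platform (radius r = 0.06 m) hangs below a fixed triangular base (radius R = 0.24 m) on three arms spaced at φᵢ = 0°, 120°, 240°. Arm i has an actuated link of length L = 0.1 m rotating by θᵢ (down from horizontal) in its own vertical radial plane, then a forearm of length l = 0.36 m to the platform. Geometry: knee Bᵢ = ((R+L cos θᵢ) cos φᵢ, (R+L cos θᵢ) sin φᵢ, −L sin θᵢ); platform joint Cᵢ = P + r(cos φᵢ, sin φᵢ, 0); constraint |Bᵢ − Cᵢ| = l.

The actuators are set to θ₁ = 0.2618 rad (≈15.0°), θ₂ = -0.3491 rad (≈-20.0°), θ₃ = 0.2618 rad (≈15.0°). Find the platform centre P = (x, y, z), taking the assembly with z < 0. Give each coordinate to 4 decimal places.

(-0.0164, 0.0284, -0.2331)

φ1=0.0°: virtual centre (0.2766, 0.0000, -0.0259), radius l
arm 2 at φ=120.0°: e+L cos θ2 = 0.2740;  centre 2 = (-0.1370, 0.2373, 0.0342)
arm 3 at φ=240.0°: e+L cos θ3 = 0.2766;  centre 3 = (-0.1383, -0.2395, -0.0259)
|centre ₂|²−|centre ₁|² = -0.0009;  |centre ₃|²−|centre ₁|² = 0.0000
plane₁₂: -0.8272x+0.4745y+0.1202z = -0.0009
det = 0.7900;  x = 0.0006+0.0729z,  y = -0.0010+-0.1262z
into |P−centre ₁|² = l²: 1.0212z² + 0.0118z + -0.0527 = 0;  Δ = 0.2156;  z = -0.2331 or 0.2216 → z<0 root = -0.2331
x = -0.0164, y = 0.0284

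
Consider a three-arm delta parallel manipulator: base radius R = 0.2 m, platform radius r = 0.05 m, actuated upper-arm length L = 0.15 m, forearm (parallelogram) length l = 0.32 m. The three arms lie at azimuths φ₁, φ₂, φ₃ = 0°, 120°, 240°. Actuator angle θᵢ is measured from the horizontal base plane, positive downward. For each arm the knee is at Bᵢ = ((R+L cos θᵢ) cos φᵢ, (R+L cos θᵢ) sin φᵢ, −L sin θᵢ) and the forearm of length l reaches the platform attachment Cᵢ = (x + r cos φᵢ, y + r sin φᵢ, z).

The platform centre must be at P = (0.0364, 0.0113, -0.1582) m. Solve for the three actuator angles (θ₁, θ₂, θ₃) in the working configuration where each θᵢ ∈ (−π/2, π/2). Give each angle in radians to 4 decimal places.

θ₁ = -0.1754, θ₂ = 0.3496, θ₃ = 0.5234

φ1=0.0° → target in arm frame (0.0364, 0.0113)
  A=0.1136, B=-0.1582, C=(l²−L²−A²−y'²−z²)/(2L)=0.1395
  θ1 = atan2(B,A) + arccos(C/0.1948) = -0.1754
rotate P by −φ2: (-0.0084, -0.0372, -0.1582)
  A=0.1584, B=-0.1582, C=(l²−L²−A²−y'²−z²)/(2L)=0.0947
  γ=atan2(-0.1582,0.1584)=-0.7847;  ψ=arccos(0.4228)=1.1343;  θ2=γ+ψ≈0.3496
arm 3 (φ=240.0°): x'=-0.0280, y'=0.0259
  A cos θ + B sin θ = C:  0.1780·cos θ + -0.1582·sin θ = 0.0751
  θ3 = atan2(B,A) + arccos(C/0.2381) = 0.5234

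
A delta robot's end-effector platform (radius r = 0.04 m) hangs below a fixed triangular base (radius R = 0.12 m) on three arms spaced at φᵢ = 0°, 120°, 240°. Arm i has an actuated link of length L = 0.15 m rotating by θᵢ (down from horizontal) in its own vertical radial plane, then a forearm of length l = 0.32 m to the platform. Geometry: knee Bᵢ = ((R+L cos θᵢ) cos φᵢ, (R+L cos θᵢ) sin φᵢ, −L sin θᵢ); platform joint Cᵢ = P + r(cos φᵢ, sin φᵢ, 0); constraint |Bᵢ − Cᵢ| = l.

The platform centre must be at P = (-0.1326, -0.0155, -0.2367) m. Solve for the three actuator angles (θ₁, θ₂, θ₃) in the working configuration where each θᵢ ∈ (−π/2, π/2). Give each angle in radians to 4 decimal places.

θ₁ = 0.9597, θ₂ = 0.0004, θ₃ = -0.1744

arm 1 (φ=0.0°): x'=-0.1326, y'=-0.0155
  e−x'=0.2126;  (l²−L²−(e−x')²−y'²−z²)/2L = -0.0719
  θ1 = atan2(B,A) + arccos(C/0.3182) = 0.9597
arm 2 (φ=120.0°): x'=0.0529, y'=0.1226
  e−x'=0.0271;  (l²−L²−(e−x')²−y'²−z²)/2L = 0.0270
  θ2 = atan2(B,A) + arccos(C/0.2382) = 0.0004
rotate P by −φ3: (0.0797, -0.1071, -0.2367)
  A cos θ + B sin θ = C:  0.0003·cos θ + -0.2367·sin θ = 0.0414
  θ3 = atan2(B,A) + arccos(C/0.2367) = -0.1744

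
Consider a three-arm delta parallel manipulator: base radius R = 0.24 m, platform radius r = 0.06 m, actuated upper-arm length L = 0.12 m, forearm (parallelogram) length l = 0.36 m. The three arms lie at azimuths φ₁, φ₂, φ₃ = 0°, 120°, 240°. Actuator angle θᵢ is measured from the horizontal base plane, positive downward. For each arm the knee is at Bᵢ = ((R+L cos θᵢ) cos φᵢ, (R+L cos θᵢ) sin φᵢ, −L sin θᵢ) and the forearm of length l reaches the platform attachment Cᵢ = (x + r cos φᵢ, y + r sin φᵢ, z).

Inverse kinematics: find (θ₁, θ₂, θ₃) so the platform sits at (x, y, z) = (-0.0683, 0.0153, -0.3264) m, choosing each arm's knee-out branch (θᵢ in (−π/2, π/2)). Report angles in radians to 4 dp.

θ₁ = 1.2217, θ₂ = 0.5232, θ₃ = 0.6982

rotate P by −φ1: (-0.0683, 0.0153, -0.3264)
  A=0.2483, B=-0.3264, C=(l²−L²−A²−y'²−z²)/(2L)=-0.2218
  √(A²+B²)=0.4101;  θ1 = -0.9205+2.1421 ≈ 1.2217
arm 2 (φ=120.0°): x'=0.0474, y'=0.0515
  e−x'=0.1326;  (l²−L²−(e−x')²−y'²−z²)/2L = -0.0482
  √(A²+B²)=0.3523;  θ2 = -1.1849+1.7081 ≈ 0.5232
rotate P by −φ3: (0.0209, -0.0668, -0.3264)
  A=0.1591, B=-0.3264, C=(l²−L²−A²−y'²−z²)/(2L)=-0.0880
  √(A²+B²)=0.3631;  θ3 = -1.1172+1.8155 ≈ 0.6982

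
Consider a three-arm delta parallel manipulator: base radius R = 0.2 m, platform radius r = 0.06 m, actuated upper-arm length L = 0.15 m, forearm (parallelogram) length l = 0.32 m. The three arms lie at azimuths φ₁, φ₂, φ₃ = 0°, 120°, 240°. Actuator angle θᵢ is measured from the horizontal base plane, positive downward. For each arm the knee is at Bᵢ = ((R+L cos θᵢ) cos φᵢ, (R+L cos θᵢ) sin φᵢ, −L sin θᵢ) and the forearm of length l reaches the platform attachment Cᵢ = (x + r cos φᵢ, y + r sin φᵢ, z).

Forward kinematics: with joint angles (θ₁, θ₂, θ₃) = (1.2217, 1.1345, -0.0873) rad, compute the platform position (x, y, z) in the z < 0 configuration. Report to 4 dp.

S1 = (0.1913·cos0.0°, 0.1913·sin0.0°, -0.1410) = (0.1913, 0.0000, -0.1410)
φ2=120.0°: virtual centre (-0.1017, 0.1761, -0.1359), radius l
φ3=240.0°: virtual centre (-0.1447, -0.2507, 0.0131), radius l
subtract pairs → two planes through P
linear system: -0.5860x+0.3523y = 0.0034−0.0100z; -0.6720x+-0.5013y = 0.0275−0.3081z
det = 0.5305;  x = -0.0214+0.2140z,  y = -0.0261+0.3276z
sphere 1 gives Az²+Bz+C=0 with A=1.1531, B=0.1738, C=-0.0366;  B²−4AC=0.1990;  roots -0.2688, 0.1181;  negative root z = -0.2688
x = -0.0790, y = -0.1141

(-0.0790, -0.1141, -0.2688)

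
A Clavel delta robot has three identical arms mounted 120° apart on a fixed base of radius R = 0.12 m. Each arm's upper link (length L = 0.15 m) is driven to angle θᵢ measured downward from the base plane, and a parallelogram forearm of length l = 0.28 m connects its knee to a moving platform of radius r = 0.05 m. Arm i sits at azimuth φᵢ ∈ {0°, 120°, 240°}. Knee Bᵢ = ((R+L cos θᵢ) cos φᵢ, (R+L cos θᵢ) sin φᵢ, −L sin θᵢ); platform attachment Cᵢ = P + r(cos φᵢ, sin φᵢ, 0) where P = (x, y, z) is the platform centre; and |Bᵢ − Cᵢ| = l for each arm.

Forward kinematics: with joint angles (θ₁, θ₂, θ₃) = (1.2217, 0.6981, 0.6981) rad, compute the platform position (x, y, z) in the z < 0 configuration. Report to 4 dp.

(-0.0888, 0.0000, -0.3261)

arm 1 at φ=0.0°: e+L cos θ1 = 0.1213;  centre 1 = (0.1213, 0.0000, -0.1410)
centre 2 = (0.1849·cos120.0°, 0.1849·sin120.0°, -0.0964) = (-0.0925, 0.1601, -0.0964)
arm 3 at φ=240.0°: e+L cos θ3 = 0.1849;  centre 3 = (-0.0925, -0.1601, -0.0964)
|centre ₂|²−|centre ₁|² = 0.0089;  |centre ₃|²−|centre ₁|² = 0.0089
plane₁₂: -0.4275x+0.3203y+0.0891z = 0.0089
Cramer: x(z) = -0.0208+0.2084z;  y(z) = 0.0000-0.0000z
into |P−centre ₁|² = l²: 1.0434z² + 0.2227z + -0.0383 = 0;  Δ = 0.2096;  z = -0.3261 or 0.1127 → z<0 root = -0.3261
x = -0.0888, y = 0.0000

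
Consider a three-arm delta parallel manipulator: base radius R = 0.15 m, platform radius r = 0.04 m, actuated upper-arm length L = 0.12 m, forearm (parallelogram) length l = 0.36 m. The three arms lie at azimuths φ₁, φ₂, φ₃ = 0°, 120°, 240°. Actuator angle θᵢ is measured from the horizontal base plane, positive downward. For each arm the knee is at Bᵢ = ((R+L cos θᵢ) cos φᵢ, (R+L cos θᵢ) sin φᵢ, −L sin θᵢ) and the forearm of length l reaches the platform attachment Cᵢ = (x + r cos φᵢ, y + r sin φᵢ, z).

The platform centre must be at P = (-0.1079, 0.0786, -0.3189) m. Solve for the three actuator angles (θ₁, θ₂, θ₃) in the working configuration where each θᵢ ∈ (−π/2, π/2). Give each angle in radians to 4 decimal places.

θ₁ = 1.0475, θ₂ = -0.1742, θ₃ = 0.6112

arm 1 (φ=0.0°): x'=-0.1079, y'=0.0786
  A=0.2179, B=-0.3189, C=(l²−L²−A²−y'²−z²)/(2L)=-0.1673
  √(A²+B²)=0.3862;  θ1 = -0.9714+2.0188 ≈ 1.0475
φ2=120.0° → target in arm frame (0.1220, 0.0541)
  A cos θ + B sin θ = C:  -0.0120·cos θ + -0.3189·sin θ = 0.0434
  γ=atan2(-0.3189,-0.0120)=-1.6085;  ψ=arccos(0.1361)=1.4342;  θ2=γ+ψ≈-0.1742
φ3=240.0° → target in arm frame (-0.0141, -0.1327)
  A cos θ + B sin θ = C:  0.1241·cos θ + -0.3189·sin θ = -0.0813
  θ3 = atan2(B,A) + arccos(C/0.3422) = 0.6112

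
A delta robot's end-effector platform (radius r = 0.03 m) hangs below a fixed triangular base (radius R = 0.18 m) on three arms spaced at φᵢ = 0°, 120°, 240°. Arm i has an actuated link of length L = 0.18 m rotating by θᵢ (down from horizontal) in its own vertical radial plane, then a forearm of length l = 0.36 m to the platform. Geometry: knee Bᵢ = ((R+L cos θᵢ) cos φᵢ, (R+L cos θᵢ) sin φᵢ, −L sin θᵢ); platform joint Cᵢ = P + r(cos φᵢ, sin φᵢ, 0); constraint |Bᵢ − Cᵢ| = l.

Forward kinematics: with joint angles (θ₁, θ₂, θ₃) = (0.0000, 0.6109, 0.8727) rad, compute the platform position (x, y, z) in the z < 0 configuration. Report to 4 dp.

(0.0829, 0.0309, -0.2600)

φ1=0.0°: virtual centre (0.3300, 0.0000, 0.0000), radius l
φ2=120.0°: virtual centre (-0.1487, 0.2576, -0.1032), radius l
φ3=240.0°: virtual centre (-0.1328, -0.2301, -0.1379), radius l
subtract pairs → two planes through P
[-0.9574 0.5152 -0.2065]·P = -0.0098;  [-0.9257 -0.4602 -0.2758]·P = -0.0193
Cramer: x(z) = 0.0157-0.2584z;  y(z) = 0.0103-0.0794z
sphere 1 gives Az²+Bz+C=0 with A=1.0731, B=0.1608, C=-0.0307;  B²−4AC=0.1578;  roots -0.2600, 0.1101;  negative root z = -0.2600
x = 0.0829, y = 0.0309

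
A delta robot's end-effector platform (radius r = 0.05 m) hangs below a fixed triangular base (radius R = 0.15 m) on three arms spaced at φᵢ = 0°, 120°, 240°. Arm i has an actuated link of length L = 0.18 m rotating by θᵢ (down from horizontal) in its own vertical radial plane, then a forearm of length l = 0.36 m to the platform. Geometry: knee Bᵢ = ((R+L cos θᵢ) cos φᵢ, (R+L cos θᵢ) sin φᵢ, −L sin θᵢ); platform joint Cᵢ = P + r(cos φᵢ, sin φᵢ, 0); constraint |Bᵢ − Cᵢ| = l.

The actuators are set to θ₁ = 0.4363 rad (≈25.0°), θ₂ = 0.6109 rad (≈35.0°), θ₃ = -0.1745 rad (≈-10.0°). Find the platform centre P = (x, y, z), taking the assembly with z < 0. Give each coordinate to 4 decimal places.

centre 1 = (0.2631·cos0.0°, 0.2631·sin0.0°, -0.0761) = (0.2631, 0.0000, -0.0761)
centre 2 = (0.2474·cos120.0°, 0.2474·sin120.0°, -0.1032) = (-0.1237, 0.2143, -0.1032)
arm 3 at φ=240.0°: (R−r)+L cos θ3 = 0.2773;  centre 3 = (-0.1386, -0.2401, 0.0313)
|centre ₂|²−|centre ₁|² = -0.0031;  |centre ₃|²−|centre ₁|² = 0.0028
linear system: -0.7737x+0.4286y = -0.0031−-0.0544z; -0.8035x+-0.4802y = 0.0028−0.2146z
Cramer: x(z) = 0.0004+0.0920z;  y(z) = -0.0066+0.2930z
into |P−centre ₁|² = l²: 1.0943z² + 0.0999z + -0.0547 = 0;  Δ = 0.2496;  z = -0.2739 or 0.1826 → z<0 root = -0.2739
x = -0.0248, y = -0.0868

(-0.0248, -0.0868, -0.2739)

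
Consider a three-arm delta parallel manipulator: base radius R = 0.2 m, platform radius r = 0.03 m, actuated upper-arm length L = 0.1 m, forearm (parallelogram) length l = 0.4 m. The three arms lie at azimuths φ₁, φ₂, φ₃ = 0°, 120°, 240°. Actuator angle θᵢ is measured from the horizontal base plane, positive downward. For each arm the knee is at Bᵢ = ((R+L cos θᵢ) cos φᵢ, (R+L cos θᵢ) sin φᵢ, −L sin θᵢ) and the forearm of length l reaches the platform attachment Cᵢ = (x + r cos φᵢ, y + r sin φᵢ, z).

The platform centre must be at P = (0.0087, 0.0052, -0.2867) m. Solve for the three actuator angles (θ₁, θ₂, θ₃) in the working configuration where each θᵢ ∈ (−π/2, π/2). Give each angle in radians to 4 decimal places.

θ₁ = -0.1752, θ₂ = -0.0875, θ₃ = -0.0003

rotate P by −φ1: (0.0087, 0.0052, -0.2867)
  e−x'=0.1613;  (l²−L²−(e−x')²−y'²−z²)/2L = 0.2088
  γ=atan2(-0.2867,0.1613)=-1.0583;  ψ=arccos(0.6347)=0.8832;  θ1=γ+ψ≈-0.1752
arm 2 (φ=120.0°): x'=0.0002, y'=-0.0101
  A=0.1698, B=-0.2867, C=(l²−L²−A²−y'²−z²)/(2L)=0.1943
  √(A²+B²)=0.3332;  θ2 = -1.0360+0.9484 ≈ -0.0875
arm 3 (φ=240.0°): x'=-0.0089, y'=0.0049
  e−x'=0.1789;  (l²−L²−(e−x')²−y'²−z²)/2L = 0.1790
  √(A²+B²)=0.3379;  θ3 = -1.0130+1.0127 ≈ -0.0003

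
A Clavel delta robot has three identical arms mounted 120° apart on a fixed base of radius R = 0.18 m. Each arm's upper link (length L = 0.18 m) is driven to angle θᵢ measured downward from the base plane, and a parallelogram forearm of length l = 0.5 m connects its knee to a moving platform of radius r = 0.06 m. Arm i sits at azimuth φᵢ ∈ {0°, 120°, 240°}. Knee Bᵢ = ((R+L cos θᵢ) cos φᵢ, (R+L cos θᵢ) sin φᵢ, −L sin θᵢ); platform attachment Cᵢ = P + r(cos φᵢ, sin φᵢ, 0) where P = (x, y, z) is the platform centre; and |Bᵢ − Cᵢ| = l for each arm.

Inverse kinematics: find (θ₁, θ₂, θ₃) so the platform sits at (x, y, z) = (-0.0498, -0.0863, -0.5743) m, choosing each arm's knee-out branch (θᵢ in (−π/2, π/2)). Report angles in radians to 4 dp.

θ₁ = 1.0473, θ₂ = 1.0474, θ₃ = 0.6112

arm 1 (φ=0.0°): x'=-0.0498, y'=-0.0863
  e−x'=0.1698;  (l²−L²−(e−x')²−y'²−z²)/2L = -0.4125
  √(A²+B²)=0.5989;  θ1 = -1.2833+2.3306 ≈ 1.0473
rotate P by −φ2: (-0.0498, 0.0863, -0.5743)
  A=0.1698, B=-0.5743, C=(l²−L²−A²−y'²−z²)/(2L)=-0.4125
  θ2 = atan2(B,A) + arccos(C/0.5989) = 1.0474
rotate P by −φ3: (0.0996, 0.0000, -0.5743)
  e−x'=0.0204;  (l²−L²−(e−x')²−y'²−z²)/2L = -0.3129
  √(A²+B²)=0.5747;  θ3 = -1.5354+2.1465 ≈ 0.6112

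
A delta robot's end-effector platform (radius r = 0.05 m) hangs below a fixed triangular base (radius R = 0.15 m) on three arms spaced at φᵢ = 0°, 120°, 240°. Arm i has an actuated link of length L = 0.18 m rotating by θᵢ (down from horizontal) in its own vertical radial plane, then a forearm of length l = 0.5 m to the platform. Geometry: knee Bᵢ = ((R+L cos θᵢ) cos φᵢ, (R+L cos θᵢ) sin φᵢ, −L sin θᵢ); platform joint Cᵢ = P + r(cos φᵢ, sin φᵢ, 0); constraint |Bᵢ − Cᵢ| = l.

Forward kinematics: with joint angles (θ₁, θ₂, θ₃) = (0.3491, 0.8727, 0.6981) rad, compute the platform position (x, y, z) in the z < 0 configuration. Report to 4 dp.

φ1=0.0°: virtual centre (0.2691, 0.0000, -0.0616), radius l
arm 2 at φ=120.0°: ρ2 = 0.2157;  centre 2 = (-0.1078, 0.1868, -0.1379)
φ3=240.0°: virtual centre (-0.1189, -0.2060, -0.1157), radius l
eliminate P² terms by subtracting sphere 1 from 2 and 3
[-0.7540 0.3736 -0.1526]·P = -0.0107;  [-0.7762 -0.4120 -0.1083]·P = -0.0063
det = 0.6006;  x = 0.0112+-0.1720z,  y = -0.0060+0.0614z
quadratic in z: (1.0334)z²+(0.2112)z+(-0.1796)=0, √Δ=0.8872 → z ∈ {-0.5315, 0.3271}; z = -0.5315 (taking z<0)
x = 0.1027, y = -0.0386

(0.1027, -0.0386, -0.5315)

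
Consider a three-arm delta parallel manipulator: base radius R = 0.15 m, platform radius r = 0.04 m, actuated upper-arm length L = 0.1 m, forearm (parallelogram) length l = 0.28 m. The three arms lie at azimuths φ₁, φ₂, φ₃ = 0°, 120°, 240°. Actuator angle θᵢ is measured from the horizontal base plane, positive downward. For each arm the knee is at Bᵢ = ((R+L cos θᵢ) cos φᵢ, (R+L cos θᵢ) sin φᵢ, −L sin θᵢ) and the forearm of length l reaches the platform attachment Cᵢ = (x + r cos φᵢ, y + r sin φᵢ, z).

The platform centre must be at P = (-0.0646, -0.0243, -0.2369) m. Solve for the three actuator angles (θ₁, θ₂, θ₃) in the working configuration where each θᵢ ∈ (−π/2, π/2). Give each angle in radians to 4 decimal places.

θ₁ = 0.9602, θ₂ = 0.4360, θ₃ = 0.0874

rotate P by −φ1: (-0.0646, -0.0243, -0.2369)
  e−x'=0.1746;  (l²−L²−(e−x')²−y'²−z²)/2L = -0.0940
  γ=atan2(-0.2369,0.1746)=-0.9357;  ψ=arccos(-0.3194)=1.8959;  θ1=γ+ψ≈0.9602
arm 2 (φ=120.0°): x'=0.0113, y'=0.0681
  e−x'=0.0987;  (l²−L²−(e−x')²−y'²−z²)/2L = -0.0105
  γ=atan2(-0.2369,0.0987)=-1.1759;  ψ=arccos(-0.0411)=1.6119;  θ2=γ+ψ≈0.4360
φ3=240.0° → target in arm frame (0.0533, -0.0438)
  A cos θ + B sin θ = C:  0.0567·cos θ + -0.2369·sin θ = 0.0358
  θ3 = atan2(B,A) + arccos(C/0.2436) = 0.0874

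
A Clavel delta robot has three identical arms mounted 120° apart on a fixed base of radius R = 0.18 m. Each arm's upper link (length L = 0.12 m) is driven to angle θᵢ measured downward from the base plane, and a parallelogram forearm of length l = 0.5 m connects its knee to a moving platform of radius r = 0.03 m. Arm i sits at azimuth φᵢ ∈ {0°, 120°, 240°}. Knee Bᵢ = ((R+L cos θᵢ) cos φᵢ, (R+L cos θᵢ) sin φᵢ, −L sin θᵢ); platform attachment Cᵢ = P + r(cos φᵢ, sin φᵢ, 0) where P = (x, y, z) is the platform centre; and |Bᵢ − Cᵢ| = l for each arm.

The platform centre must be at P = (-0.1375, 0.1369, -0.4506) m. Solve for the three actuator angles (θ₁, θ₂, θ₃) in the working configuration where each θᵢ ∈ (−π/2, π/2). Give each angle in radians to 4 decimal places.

θ₁ = 1.1343, θ₂ = -0.3494, θ₃ = 0.7851

φ1=0.0° → target in arm frame (-0.1375, 0.1369)
  A=0.2875, B=-0.4506, C=(l²−L²−A²−y'²−z²)/(2L)=-0.2868
  θ1 = atan2(B,A) + arccos(C/0.5345) = 1.1343
rotate P by −φ2: (0.1873, 0.0506, -0.4506)
  A cos θ + B sin θ = C:  -0.0373·cos θ + -0.4506·sin θ = 0.1192
  θ2 = atan2(B,A) + arccos(C/0.4521) = -0.3494
rotate P by −φ3: (-0.0498, -0.1875, -0.4506)
  A=0.1998, B=-0.4506, C=(l²−L²−A²−y'²−z²)/(2L)=-0.1772
  θ3 = atan2(B,A) + arccos(C/0.4929) = 0.7851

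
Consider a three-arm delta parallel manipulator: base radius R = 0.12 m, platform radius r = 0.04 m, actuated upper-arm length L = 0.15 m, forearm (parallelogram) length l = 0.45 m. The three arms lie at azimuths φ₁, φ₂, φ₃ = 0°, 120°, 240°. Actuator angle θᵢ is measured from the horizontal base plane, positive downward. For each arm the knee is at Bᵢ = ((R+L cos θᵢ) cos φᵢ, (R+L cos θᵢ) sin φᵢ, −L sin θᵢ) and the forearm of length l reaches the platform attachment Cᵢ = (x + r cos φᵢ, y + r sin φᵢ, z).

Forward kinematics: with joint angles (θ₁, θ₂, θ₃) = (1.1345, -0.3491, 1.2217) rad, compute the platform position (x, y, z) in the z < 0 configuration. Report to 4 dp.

φ1=0.0°: virtual centre (0.1434, 0.0000, -0.1359), radius l
arm 2 at φ=120.0°: e+L cos θ2 = 0.2210;  centre 2 = (-0.1105, 0.1914, 0.0513)
φ3=240.0°: virtual centre (-0.0657, -0.1137, -0.1410), radius l
|centre ₂|²−|centre ₁|² = 0.0124;  |centre ₃|²−|centre ₁|² = -0.0019
plane₁₂: -0.5077x+0.3827y+0.3745z = 0.0124
Cramer: x(z) = -0.0076+0.2953z;  y(z) = 0.0224-0.5868z
sphere 1 gives Az²+Bz+C=0 with A=1.4316, B=0.1565, C=-0.1607;  B²−4AC=0.9449;  roots -0.3941, 0.2849;  negative root z = -0.3941
x = -0.1240, y = 0.2537

(-0.1240, 0.2537, -0.3941)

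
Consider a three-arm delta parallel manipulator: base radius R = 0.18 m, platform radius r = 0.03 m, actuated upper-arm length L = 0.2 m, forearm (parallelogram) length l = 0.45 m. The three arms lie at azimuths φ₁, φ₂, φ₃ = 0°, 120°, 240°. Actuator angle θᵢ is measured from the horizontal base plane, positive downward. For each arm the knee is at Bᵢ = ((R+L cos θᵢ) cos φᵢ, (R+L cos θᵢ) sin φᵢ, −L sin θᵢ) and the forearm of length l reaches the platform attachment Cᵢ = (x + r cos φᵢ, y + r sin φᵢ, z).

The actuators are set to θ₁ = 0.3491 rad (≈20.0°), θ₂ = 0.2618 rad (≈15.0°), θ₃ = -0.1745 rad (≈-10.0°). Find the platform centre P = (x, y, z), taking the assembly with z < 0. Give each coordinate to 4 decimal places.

S1 = (0.3379·cos0.0°, 0.3379·sin0.0°, -0.0684) = (0.3379, 0.0000, -0.0684)
arm 2 at φ=120.0°: e+L cos θ2 = 0.3432;  S2 = (-0.1716, 0.2972, -0.0518)
φ3=240.0°: virtual centre (-0.1735, -0.3005, 0.0347), radius l
|S₂|²−|S₁|² = 0.0016;  |S₃|²−|S₁|² = 0.0027
linear system: -1.0191x+0.5944y = 0.0016−0.0333z; -1.0228x+-0.6010y = 0.0027−0.2063z
Cramer: x(z) = -0.0021+0.1169z;  y(z) = -0.0009+0.1443z
into |P−S₁|² = l²: 1.0345z² + 0.0571z + -0.0822 = 0;  Δ = 0.3434;  z = -0.3108 or 0.2556 → z<0 root = -0.3108
x = -0.0384, y = -0.0458

(-0.0384, -0.0458, -0.3108)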